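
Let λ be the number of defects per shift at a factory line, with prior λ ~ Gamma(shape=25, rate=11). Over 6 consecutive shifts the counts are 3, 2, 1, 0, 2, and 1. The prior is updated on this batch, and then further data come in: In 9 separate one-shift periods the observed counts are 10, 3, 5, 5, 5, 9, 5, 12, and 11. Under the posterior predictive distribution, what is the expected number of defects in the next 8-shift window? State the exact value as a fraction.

396/13

Total count: 3 + 2 + 1 + 0 + 2 + 1 = 9.
Total exposure: 6 shifts.
After the first batch: Gamma(25 + 9, 11 + 6) = Gamma(34, 17).
Total count: 10 + 3 + 5 + 5 + 5 + 9 + 5 + 12 + 11 = 65.
Total exposure: 9 shifts.
After the second batch: Gamma(34 + 65, 17 + 9) = Gamma(99, 26).
Predictive mean over an 8-shift window = T·E[λ|data] = 8·99/26 = 396/13.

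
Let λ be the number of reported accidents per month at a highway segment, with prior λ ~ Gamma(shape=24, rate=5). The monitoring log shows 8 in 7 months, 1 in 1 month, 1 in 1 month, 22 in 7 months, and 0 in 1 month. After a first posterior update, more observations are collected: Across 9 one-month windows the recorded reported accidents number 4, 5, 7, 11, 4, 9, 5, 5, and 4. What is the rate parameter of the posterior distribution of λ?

Total count: 8 + 1 + 1 + 22 + 0 = 32.
Total exposure: 7 + 1 + 1 + 7 + 1 = 17 months.
After the first batch: Gamma(24 + 32, 5 + 17) = Gamma(56, 22).
Total count: 4 + 5 + 7 + 11 + 4 + 9 + 5 + 5 + 4 = 54.
Total exposure: 9 months.
After the second batch: Gamma(56 + 54, 22 + 9) = Gamma(110, 31).

31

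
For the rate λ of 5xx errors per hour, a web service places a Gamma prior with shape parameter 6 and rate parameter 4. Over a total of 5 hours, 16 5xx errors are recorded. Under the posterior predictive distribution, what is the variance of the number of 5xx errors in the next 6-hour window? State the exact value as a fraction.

220/9

Total count 16 over total exposure 5 hours.
Conjugate update: add total count to the shape and total exposure to the rate, giving Gamma(22, 9).
The posterior predictive for a window of length T is Negative Binomial with variance T·α'·(β'+T)/β'² = 6·22·15/81 = 220/9.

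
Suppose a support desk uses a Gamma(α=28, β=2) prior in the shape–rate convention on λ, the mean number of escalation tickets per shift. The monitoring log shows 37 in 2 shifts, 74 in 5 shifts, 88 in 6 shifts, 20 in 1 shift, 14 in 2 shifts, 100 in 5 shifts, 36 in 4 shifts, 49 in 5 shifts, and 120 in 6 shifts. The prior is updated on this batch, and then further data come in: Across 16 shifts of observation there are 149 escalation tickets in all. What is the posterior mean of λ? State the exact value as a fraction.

Total count: 37 + 74 + 88 + 20 + 14 + 100 + 36 + 49 + 120 = 538.
Total exposure: 2 + 5 + 6 + 1 + 2 + 5 + 4 + 5 + 6 = 36 shifts.
After the first batch: Gamma(28 + 538, 2 + 36) = Gamma(566, 38).
Total count 149 over total exposure 16 shifts.
After the second batch: Gamma(566 + 149, 38 + 16) = Gamma(715, 54).
Posterior mean = α'/β' = 715/54.

715/54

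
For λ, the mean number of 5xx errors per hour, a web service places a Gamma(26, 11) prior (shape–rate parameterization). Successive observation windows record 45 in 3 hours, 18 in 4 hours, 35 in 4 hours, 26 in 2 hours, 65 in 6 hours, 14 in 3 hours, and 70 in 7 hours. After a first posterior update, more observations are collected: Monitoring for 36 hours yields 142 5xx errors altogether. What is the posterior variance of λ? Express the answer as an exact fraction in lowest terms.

Total count: 45 + 18 + 35 + 26 + 65 + 14 + 70 = 273.
Total exposure: 3 + 4 + 4 + 2 + 6 + 3 + 7 = 29 hours.
After the first batch: Gamma(26 + 273, 11 + 29) = Gamma(299, 40).
Total count 142 over total exposure 36 hours.
After the second batch: Gamma(299 + 142, 40 + 36) = Gamma(441, 76).
Posterior variance = α'/β'² = 441/5776.

441/5776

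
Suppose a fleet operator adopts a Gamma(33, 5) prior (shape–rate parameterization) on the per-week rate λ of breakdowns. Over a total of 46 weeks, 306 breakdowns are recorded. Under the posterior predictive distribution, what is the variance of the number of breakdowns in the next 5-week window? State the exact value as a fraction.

31640/867

Total count 306 over total exposure 46 weeks.
The Gamma prior is conjugate for the Poisson rate, so λ | data ~ Gamma(33+306, 5+46) = Gamma(339, 51).
The posterior predictive for a window of length T is Negative Binomial with variance T·α'·(β'+T)/β'² = 5·339·56/2601 = 31640/867.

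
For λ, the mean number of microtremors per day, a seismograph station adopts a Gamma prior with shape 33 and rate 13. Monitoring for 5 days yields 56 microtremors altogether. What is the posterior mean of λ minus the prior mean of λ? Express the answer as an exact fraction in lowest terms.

Total count 56 over total exposure 5 days.
Posterior: α' = 33 + 56 = 89, β' = 13 + 5 = 18.
Posterior mean = 89/18 = 89/18; prior mean = 33/13 = 33/13. Difference = 89/18 − 33/13 = 563/234.

563/234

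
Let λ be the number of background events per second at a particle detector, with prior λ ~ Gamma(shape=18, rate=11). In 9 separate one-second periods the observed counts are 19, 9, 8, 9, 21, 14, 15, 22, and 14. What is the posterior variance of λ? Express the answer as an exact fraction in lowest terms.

149/400

Total count: 19 + 9 + 8 + 9 + 21 + 14 + 15 + 22 + 14 = 131.
Total exposure: 9 seconds.
Posterior: α' = 18 + 131 = 149, β' = 11 + 9 = 20.
Posterior variance = α'/β'² = 149/400.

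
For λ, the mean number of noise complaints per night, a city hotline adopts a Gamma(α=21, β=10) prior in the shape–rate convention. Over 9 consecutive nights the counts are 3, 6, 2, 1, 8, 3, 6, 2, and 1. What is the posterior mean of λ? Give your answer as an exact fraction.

Total count: 3 + 6 + 2 + 1 + 8 + 3 + 6 + 2 + 1 = 32.
Total exposure: 9 nights.
Conjugate update: add total count to the shape and total exposure to the rate, giving Gamma(53, 19).
Posterior mean = α'/β' = 53/19.

53/19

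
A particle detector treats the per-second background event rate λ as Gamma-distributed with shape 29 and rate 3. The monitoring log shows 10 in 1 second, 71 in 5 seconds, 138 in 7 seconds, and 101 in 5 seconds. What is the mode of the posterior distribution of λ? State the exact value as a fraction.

Total count: 10 + 71 + 138 + 101 = 320.
Total exposure: 1 + 5 + 7 + 5 = 18 seconds.
Conjugate update: add total count to the shape and total exposure to the rate, giving Gamma(349, 21).
Posterior mode = (α'−1)/β' = 348/21 = 116/7.

116/7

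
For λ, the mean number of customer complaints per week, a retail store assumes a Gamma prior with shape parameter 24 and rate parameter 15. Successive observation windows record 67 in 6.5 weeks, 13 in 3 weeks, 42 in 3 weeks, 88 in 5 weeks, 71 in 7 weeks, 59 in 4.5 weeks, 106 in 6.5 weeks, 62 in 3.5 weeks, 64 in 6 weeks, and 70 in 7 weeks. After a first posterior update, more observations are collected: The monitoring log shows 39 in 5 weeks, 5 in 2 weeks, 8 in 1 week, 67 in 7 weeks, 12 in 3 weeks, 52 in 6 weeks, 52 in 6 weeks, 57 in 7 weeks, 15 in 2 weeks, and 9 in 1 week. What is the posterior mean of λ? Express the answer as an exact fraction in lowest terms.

Total count: 67 + 13 + 42 + 88 + 71 + 59 + 106 + 62 + 64 + 70 = 642.
Total exposure: 6.5 + 3 + 3 + 5 + 7 + 4.5 + 6.5 + 3.5 + 6 + 7 = 52 weeks.
After the first batch: Gamma(24 + 642, 15 + 52) = Gamma(666, 67).
Total count: 39 + 5 + 8 + 67 + 12 + 52 + 52 + 57 + 15 + 9 = 316.
Total exposure: 5 + 2 + 1 + 7 + 3 + 6 + 6 + 7 + 2 + 1 = 40 weeks.
After the second batch: Gamma(666 + 316, 67 + 40) = Gamma(982, 107).
Posterior mean = α'/β' = 982/107.

982/107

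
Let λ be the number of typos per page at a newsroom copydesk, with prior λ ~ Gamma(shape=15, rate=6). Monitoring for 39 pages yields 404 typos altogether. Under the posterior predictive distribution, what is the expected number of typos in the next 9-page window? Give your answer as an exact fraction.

419/5

Total count 404 over total exposure 39 pages.
Gamma(α, β) with Poisson data over total exposure Σt gives posterior Gamma(α+Σx, β+Σt) = Gamma(419, 45).
Predictive mean over a 9-page window = T·E[λ|data] = 9·419/45 = 419/5.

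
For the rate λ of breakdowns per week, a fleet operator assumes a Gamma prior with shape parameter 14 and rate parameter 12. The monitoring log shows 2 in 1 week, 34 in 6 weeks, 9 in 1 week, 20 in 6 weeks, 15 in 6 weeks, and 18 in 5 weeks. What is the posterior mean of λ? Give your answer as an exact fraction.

112/37

Total count: 2 + 34 + 9 + 20 + 15 + 18 = 98.
Total exposure: 1 + 6 + 1 + 6 + 6 + 5 = 25 weeks.
The Gamma prior is conjugate for the Poisson rate, so λ | data ~ Gamma(14+98, 12+25) = Gamma(112, 37).
Posterior mean = α'/β' = 112/37.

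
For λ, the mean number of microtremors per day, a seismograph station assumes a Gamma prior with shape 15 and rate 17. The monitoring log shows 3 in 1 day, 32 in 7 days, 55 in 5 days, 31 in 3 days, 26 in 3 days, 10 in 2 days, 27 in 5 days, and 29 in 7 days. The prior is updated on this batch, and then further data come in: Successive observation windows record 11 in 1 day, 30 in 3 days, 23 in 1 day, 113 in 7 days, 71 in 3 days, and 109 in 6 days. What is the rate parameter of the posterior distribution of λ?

71

Total count: 3 + 32 + 55 + 31 + 26 + 10 + 27 + 29 = 213.
Total exposure: 1 + 7 + 5 + 3 + 3 + 2 + 5 + 7 = 33 days.
After the first batch: Gamma(15 + 213, 17 + 33) = Gamma(228, 50).
Total count: 11 + 30 + 23 + 113 + 71 + 109 = 357.
Total exposure: 1 + 3 + 1 + 7 + 3 + 6 = 21 days.
After the second batch: Gamma(228 + 357, 50 + 21) = Gamma(585, 71).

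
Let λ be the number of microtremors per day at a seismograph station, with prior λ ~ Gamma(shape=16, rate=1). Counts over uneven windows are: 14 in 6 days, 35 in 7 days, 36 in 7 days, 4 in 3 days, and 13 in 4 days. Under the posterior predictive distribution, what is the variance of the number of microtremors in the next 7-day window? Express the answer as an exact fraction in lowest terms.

Total count: 14 + 35 + 36 + 4 + 13 = 102.
Total exposure: 6 + 7 + 7 + 3 + 4 = 27 days.
Gamma(α, β) with Poisson data over total exposure Σt gives posterior Gamma(α+Σx, β+Σt) = Gamma(118, 28).
The posterior predictive for a window of length T is Negative Binomial with variance T·α'·(β'+T)/β'² = 7·118·35/784 = 295/8.

295/8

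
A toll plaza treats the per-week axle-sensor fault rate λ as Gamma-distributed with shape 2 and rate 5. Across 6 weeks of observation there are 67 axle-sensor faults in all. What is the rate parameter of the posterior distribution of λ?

11

Total count 67 over total exposure 6 weeks.
Gamma(α, β) with Poisson data over total exposure Σt gives posterior Gamma(α+Σx, β+Σt) = Gamma(69, 11).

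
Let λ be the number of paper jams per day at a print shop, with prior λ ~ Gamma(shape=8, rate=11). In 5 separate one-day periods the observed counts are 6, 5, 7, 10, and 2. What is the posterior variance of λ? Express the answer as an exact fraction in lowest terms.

Total count: 6 + 5 + 7 + 10 + 2 = 30.
Total exposure: 5 days.
By Gamma–Poisson conjugacy, the posterior is Gamma(α + Σx, β + Σt) = Gamma(8 + 30, 11 + 5) = Gamma(38, 16).
Posterior variance = α'/β'² = 38/256 = 19/128.

19/128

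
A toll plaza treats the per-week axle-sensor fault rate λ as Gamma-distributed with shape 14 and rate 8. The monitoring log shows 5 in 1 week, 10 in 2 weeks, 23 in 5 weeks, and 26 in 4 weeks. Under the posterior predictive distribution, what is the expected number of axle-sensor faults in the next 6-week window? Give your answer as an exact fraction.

117/5

Total count: 5 + 10 + 23 + 26 = 64.
Total exposure: 1 + 2 + 5 + 4 = 12 weeks.
By Gamma–Poisson conjugacy, the posterior is Gamma(α + Σx, β + Σt) = Gamma(14 + 64, 8 + 12) = Gamma(78, 20).
Predictive mean over a 6-week window = T·E[λ|data] = 6·78/20 = 117/5.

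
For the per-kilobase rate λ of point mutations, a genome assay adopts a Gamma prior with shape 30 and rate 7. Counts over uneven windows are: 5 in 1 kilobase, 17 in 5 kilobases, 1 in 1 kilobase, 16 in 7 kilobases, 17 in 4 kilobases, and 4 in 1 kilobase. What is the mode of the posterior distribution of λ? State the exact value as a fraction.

Total count: 5 + 17 + 1 + 16 + 17 + 4 = 60.
Total exposure: 1 + 5 + 1 + 7 + 4 + 1 = 19 kilobases.
The Gamma prior is conjugate for the Poisson rate, so λ | data ~ Gamma(30+60, 7+19) = Gamma(90, 26).
Posterior mode = (α'−1)/β' = 89/26.

89/26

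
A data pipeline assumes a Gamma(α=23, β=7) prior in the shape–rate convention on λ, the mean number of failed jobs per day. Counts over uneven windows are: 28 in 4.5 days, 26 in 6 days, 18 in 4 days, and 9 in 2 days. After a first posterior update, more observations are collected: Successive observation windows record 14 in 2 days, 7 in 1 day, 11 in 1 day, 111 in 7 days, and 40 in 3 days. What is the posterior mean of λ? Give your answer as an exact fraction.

Total count: 28 + 26 + 18 + 9 = 81.
Total exposure: 4.5 + 6 + 4 + 2 = 16.5 days.
After the first batch: Gamma(23 + 81, 7 + 16.5) = Gamma(104, 47/2).
Total count: 14 + 7 + 11 + 111 + 40 = 183.
Total exposure: 2 + 1 + 1 + 7 + 3 = 14 days.
After the second batch: Gamma(104 + 183, 47/2 + 14) = Gamma(287, 75/2).
Posterior mean = α'/β' = 287/(75/2) = 574/75.

574/75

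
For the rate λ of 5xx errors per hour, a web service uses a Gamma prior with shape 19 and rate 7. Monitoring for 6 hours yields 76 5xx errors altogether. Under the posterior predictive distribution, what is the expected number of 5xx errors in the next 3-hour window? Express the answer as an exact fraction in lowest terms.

285/13

Total count 76 over total exposure 6 hours.
Posterior: α' = 19 + 76 = 95, β' = 7 + 6 = 13.
Predictive mean over a 3-hour window = T·E[λ|data] = 3·95/13 = 285/13.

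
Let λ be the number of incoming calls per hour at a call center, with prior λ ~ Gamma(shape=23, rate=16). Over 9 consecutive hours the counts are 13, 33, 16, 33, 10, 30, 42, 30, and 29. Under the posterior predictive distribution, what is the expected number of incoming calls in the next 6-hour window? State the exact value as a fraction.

1554/25

Total count: 13 + 33 + 16 + 33 + 10 + 30 + 42 + 30 + 29 = 236.
Total exposure: 9 hours.
Posterior: α' = 23 + 236 = 259, β' = 16 + 9 = 25.
Predictive mean over a 6-hour window = T·E[λ|data] = 6·259/25 = 1554/25.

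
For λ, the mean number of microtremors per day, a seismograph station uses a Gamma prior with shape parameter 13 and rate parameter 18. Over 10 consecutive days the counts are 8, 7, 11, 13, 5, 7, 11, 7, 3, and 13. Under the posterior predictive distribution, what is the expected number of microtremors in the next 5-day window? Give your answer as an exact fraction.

35/2

Total count: 8 + 7 + 11 + 13 + 5 + 7 + 11 + 7 + 3 + 13 = 85.
Total exposure: 10 days.
Posterior: α' = 13 + 85 = 98, β' = 18 + 10 = 28.
Predictive mean over a 5-day window = T·E[λ|data] = 5·98/28 = 35/2.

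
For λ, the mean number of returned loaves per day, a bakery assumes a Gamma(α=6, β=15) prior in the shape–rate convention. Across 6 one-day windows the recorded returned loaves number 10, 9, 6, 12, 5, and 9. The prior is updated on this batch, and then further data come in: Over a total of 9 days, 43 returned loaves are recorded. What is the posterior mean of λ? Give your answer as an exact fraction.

Total count: 10 + 9 + 6 + 12 + 5 + 9 = 51.
Total exposure: 6 days.
After the first batch: Gamma(6 + 51, 15 + 6) = Gamma(57, 21).
Total count 43 over total exposure 9 days.
After the second batch: Gamma(57 + 43, 21 + 9) = Gamma(100, 30).
Posterior mean = α'/β' = 100/30 = 10/3.

10/3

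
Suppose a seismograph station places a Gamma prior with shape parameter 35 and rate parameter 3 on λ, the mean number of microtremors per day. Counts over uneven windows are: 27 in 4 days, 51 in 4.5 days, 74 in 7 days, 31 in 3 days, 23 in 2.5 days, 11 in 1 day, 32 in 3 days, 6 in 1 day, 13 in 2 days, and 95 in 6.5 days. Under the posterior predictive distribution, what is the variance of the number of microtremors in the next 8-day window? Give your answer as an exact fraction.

Total count: 27 + 51 + 74 + 31 + 23 + 11 + 32 + 6 + 13 + 95 = 363.
Total exposure: 4 + 4.5 + 7 + 3 + 2.5 + 1 + 3 + 1 + 2 + 6.5 = 34.5 days.
The Gamma prior is conjugate for the Poisson rate, so λ | data ~ Gamma(35+363, 3+34.5) = Gamma(398, 75/2).
The posterior predictive for a window of length T is Negative Binomial with variance T·α'·(β'+T)/β'² = 8·398·(91/2)/(5625/4) = 579488/5625.

579488/5625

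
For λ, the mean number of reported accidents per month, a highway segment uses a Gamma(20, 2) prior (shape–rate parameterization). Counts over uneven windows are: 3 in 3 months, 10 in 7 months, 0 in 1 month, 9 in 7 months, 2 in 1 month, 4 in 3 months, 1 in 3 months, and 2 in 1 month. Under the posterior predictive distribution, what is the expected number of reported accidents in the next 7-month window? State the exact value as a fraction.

51/4

Total count: 3 + 10 + 0 + 9 + 2 + 4 + 1 + 2 = 31.
Total exposure: 3 + 7 + 1 + 7 + 1 + 3 + 3 + 1 = 26 months.
Posterior: α' = 20 + 31 = 51, β' = 2 + 26 = 28.
Predictive mean over a 7-month window = T·E[λ|data] = 7·51/28 = 51/4.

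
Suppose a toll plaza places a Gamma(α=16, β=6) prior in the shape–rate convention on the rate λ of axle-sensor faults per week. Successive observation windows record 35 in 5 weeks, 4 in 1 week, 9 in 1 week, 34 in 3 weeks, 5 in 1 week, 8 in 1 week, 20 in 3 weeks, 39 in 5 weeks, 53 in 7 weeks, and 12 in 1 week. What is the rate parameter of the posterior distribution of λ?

Total count: 35 + 4 + 9 + 34 + 5 + 8 + 20 + 39 + 53 + 12 = 219.
Total exposure: 5 + 1 + 1 + 3 + 1 + 1 + 3 + 5 + 7 + 1 = 28 weeks.
Conjugate update: add total count to the shape and total exposure to the rate, giving Gamma(235, 34).

34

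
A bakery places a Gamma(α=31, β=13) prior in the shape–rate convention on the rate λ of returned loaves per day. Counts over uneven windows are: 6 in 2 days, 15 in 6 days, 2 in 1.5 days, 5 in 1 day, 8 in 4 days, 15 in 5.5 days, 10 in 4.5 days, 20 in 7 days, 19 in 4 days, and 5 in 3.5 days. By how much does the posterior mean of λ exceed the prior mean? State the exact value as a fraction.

Total count: 6 + 15 + 2 + 5 + 8 + 15 + 10 + 20 + 19 + 5 = 105.
Total exposure: 2 + 6 + 1.5 + 1 + 4 + 5.5 + 4.5 + 7 + 4 + 3.5 = 39 days.
Gamma(α, β) with Poisson data over total exposure Σt gives posterior Gamma(α+Σx, β+Σt) = Gamma(136, 52).
Posterior mean = 136/52 = 34/13; prior mean = 31/13 = 31/13. Difference = 34/13 − 31/13 = 3/13.

3/13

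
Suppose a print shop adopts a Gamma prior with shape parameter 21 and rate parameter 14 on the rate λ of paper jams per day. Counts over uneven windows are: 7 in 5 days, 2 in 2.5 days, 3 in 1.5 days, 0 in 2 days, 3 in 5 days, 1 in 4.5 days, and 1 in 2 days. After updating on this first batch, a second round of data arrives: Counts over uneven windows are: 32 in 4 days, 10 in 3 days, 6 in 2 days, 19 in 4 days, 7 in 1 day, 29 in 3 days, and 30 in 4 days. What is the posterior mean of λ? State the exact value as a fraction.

Total count: 7 + 2 + 3 + 0 + 3 + 1 + 1 = 17.
Total exposure: 5 + 2.5 + 1.5 + 2 + 5 + 4.5 + 2 = 22.5 days.
After the first batch: Gamma(21 + 17, 14 + 22.5) = Gamma(38, 73/2).
Total count: 32 + 10 + 6 + 19 + 7 + 29 + 30 = 133.
Total exposure: 4 + 3 + 2 + 4 + 1 + 3 + 4 = 21 days.
After the second batch: Gamma(38 + 133, 73/2 + 21) = Gamma(171, 115/2).
Posterior mean = α'/β' = 171/(115/2) = 342/115.

342/115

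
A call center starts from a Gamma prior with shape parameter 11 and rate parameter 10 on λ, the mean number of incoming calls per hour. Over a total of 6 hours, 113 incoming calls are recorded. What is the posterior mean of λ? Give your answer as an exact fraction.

31/4

Total count 113 over total exposure 6 hours.
Conjugate update: add total count to the shape and total exposure to the rate, giving Gamma(124, 16).
Posterior mean = α'/β' = 124/16 = 31/4.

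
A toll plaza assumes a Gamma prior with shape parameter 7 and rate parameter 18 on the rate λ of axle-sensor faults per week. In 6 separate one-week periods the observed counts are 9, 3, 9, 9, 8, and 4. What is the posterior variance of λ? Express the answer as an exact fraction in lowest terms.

Total count: 9 + 3 + 9 + 9 + 8 + 4 = 42.
Total exposure: 6 weeks.
By Gamma–Poisson conjugacy, the posterior is Gamma(α + Σx, β + Σt) = Gamma(7 + 42, 18 + 6) = Gamma(49, 24).
Posterior variance = α'/β'² = 49/576.

49/576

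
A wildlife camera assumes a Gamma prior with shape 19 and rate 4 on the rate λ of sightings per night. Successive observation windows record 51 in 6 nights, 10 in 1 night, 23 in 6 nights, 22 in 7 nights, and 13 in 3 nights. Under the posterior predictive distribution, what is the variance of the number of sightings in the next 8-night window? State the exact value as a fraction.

12880/243

Total count: 51 + 10 + 23 + 22 + 13 = 119.
Total exposure: 6 + 1 + 6 + 7 + 3 = 23 nights.
Conjugate update: add total count to the shape and total exposure to the rate, giving Gamma(138, 27).
The posterior predictive for a window of length T is Negative Binomial with variance T·α'·(β'+T)/β'² = 8·138·35/729 = 12880/243.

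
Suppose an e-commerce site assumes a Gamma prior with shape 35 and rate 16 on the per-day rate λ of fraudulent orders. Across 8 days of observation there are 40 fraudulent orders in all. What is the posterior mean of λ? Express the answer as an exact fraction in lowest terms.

Total count 40 over total exposure 8 days.
The Gamma prior is conjugate for the Poisson rate, so λ | data ~ Gamma(35+40, 16+8) = Gamma(75, 24).
Posterior mean = α'/β' = 75/24 = 25/8.

25/8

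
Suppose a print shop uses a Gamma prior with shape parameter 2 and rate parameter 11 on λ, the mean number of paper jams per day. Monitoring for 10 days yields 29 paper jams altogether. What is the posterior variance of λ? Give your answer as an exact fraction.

31/441

Total count 29 over total exposure 10 days.
By Gamma–Poisson conjugacy, the posterior is Gamma(α + Σx, β + Σt) = Gamma(2 + 29, 11 + 10) = Gamma(31, 21).
Posterior variance = α'/β'² = 31/441.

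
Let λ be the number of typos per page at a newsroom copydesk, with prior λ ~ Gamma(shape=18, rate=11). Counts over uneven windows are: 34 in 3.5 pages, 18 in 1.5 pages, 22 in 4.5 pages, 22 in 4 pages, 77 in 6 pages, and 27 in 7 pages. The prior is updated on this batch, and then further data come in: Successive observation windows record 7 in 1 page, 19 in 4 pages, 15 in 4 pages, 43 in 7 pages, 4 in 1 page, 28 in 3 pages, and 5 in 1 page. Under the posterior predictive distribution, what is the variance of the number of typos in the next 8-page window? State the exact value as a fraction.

Total count: 34 + 18 + 22 + 22 + 77 + 27 = 200.
Total exposure: 3.5 + 1.5 + 4.5 + 4 + 6 + 7 = 26.5 pages.
After the first batch: Gamma(18 + 200, 11 + 26.5) = Gamma(218, 75/2).
Total count: 7 + 19 + 15 + 43 + 4 + 28 + 5 = 121.
Total exposure: 1 + 4 + 4 + 7 + 1 + 3 + 1 = 21 pages.
After the second batch: Gamma(218 + 121, 75/2 + 21) = Gamma(339, 117/2).
The posterior predictive for a window of length T is Negative Binomial with variance T·α'·(β'+T)/β'² = 8·339·(133/2)/(13689/4) = 240464/4563.

240464/4563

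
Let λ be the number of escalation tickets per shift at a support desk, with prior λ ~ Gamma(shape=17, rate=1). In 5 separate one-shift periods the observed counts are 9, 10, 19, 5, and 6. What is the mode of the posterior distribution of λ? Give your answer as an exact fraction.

65/6

Total count: 9 + 10 + 19 + 5 + 6 = 49.
Total exposure: 5 shifts.
Posterior: α' = 17 + 49 = 66, β' = 1 + 5 = 6.
Posterior mode = (α'−1)/β' = 65/6.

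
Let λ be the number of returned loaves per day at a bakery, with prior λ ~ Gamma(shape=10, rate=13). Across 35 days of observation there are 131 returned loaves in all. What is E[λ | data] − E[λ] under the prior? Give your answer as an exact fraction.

Total count 131 over total exposure 35 days.
By Gamma–Poisson conjugacy, the posterior is Gamma(α + Σx, β + Σt) = Gamma(10 + 131, 13 + 35) = Gamma(141, 48).
Posterior mean = 141/48 = 47/16; prior mean = 10/13 = 10/13. Difference = 47/16 − 10/13 = 451/208.

451/208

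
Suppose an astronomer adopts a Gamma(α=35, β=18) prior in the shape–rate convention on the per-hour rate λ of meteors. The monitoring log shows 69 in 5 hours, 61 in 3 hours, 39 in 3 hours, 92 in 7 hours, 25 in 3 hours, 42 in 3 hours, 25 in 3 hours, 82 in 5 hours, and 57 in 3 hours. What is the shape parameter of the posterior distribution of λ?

527

Total count: 69 + 61 + 39 + 92 + 25 + 42 + 25 + 82 + 57 = 492.
Total exposure: 5 + 3 + 3 + 7 + 3 + 3 + 3 + 5 + 3 = 35 hours.
The Gamma prior is conjugate for the Poisson rate, so λ | data ~ Gamma(35+492, 18+35) = Gamma(527, 53).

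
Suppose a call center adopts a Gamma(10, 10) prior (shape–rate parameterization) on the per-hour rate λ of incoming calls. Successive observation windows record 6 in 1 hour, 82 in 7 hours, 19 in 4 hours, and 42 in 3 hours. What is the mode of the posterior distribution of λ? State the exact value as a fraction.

Total count: 6 + 82 + 19 + 42 = 149.
Total exposure: 1 + 7 + 4 + 3 = 15 hours.
The Gamma prior is conjugate for the Poisson rate, so λ | data ~ Gamma(10+149, 10+15) = Gamma(159, 25).
Posterior mode = (α'−1)/β' = 158/25.

158/25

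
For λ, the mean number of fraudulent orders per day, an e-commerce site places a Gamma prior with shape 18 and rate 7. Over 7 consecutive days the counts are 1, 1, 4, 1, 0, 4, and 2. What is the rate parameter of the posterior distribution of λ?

Total count: 1 + 1 + 4 + 1 + 0 + 4 + 2 = 13.
Total exposure: 7 days.
Conjugate update: add total count to the shape and total exposure to the rate, giving Gamma(31, 14).

14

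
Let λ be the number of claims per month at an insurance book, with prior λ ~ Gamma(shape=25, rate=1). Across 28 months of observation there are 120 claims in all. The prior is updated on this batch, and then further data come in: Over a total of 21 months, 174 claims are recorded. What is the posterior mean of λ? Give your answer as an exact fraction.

319/50

Total count 120 over total exposure 28 months.
After the first batch: Gamma(25 + 120, 1 + 28) = Gamma(145, 29).
Total count 174 over total exposure 21 months.
After the second batch: Gamma(145 + 174, 29 + 21) = Gamma(319, 50).
Posterior mean = α'/β' = 319/50.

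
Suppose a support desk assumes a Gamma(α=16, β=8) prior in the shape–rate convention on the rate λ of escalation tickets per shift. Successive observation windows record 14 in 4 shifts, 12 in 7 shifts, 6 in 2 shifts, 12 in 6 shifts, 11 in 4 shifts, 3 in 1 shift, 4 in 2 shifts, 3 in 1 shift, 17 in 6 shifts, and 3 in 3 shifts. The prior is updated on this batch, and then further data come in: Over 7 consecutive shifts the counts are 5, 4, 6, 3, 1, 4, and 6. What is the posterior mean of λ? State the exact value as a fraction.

130/51

Total count: 14 + 12 + 6 + 12 + 11 + 3 + 4 + 3 + 17 + 3 = 85.
Total exposure: 4 + 7 + 2 + 6 + 4 + 1 + 2 + 1 + 6 + 3 = 36 shifts.
After the first batch: Gamma(16 + 85, 8 + 36) = Gamma(101, 44).
Total count: 5 + 4 + 6 + 3 + 1 + 4 + 6 = 29.
Total exposure: 7 shifts.
After the second batch: Gamma(101 + 29, 44 + 7) = Gamma(130, 51).
Posterior mean = α'/β' = 130/51.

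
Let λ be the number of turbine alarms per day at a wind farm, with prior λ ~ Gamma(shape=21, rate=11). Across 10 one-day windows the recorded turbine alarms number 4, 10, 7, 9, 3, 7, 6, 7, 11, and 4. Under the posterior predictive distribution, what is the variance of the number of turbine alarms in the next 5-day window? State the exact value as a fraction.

11570/441

Total count: 4 + 10 + 7 + 9 + 3 + 7 + 6 + 7 + 11 + 4 = 68.
Total exposure: 10 days.
Conjugate update: add total count to the shape and total exposure to the rate, giving Gamma(89, 21).
The posterior predictive for a window of length T is Negative Binomial with variance T·α'·(β'+T)/β'² = 5·89·26/441 = 11570/441.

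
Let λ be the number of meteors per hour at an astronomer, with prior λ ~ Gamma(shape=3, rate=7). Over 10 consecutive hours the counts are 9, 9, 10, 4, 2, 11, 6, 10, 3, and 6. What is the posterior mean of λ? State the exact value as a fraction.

Total count: 9 + 9 + 10 + 4 + 2 + 11 + 6 + 10 + 3 + 6 = 70.
Total exposure: 10 hours.
By Gamma–Poisson conjugacy, the posterior is Gamma(α + Σx, β + Σt) = Gamma(3 + 70, 7 + 10) = Gamma(73, 17).
Posterior mean = α'/β' = 73/17.

73/17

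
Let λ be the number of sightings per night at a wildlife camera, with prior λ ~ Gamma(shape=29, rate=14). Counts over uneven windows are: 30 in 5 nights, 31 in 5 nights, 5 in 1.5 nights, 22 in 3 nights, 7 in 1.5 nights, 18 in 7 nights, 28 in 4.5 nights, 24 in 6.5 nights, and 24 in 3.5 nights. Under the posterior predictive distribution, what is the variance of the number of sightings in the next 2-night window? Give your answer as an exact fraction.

93304/10609

Total count: 30 + 31 + 5 + 22 + 7 + 18 + 28 + 24 + 24 = 189.
Total exposure: 5 + 5 + 1.5 + 3 + 1.5 + 7 + 4.5 + 6.5 + 3.5 = 37.5 nights.
The Gamma prior is conjugate for the Poisson rate, so λ | data ~ Gamma(29+189, 14+37.5) = Gamma(218, 103/2).
The posterior predictive for a window of length T is Negative Binomial with variance T·α'·(β'+T)/β'² = 2·218·(107/2)/(10609/4) = 93304/10609.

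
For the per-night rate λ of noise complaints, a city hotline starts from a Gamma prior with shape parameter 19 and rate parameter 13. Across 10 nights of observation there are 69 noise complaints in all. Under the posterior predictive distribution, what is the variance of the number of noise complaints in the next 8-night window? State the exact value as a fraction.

Total count 69 over total exposure 10 nights.
Conjugate update: add total count to the shape and total exposure to the rate, giving Gamma(88, 23).
The posterior predictive for a window of length T is Negative Binomial with variance T·α'·(β'+T)/β'² = 8·88·31/529 = 21824/529.

21824/529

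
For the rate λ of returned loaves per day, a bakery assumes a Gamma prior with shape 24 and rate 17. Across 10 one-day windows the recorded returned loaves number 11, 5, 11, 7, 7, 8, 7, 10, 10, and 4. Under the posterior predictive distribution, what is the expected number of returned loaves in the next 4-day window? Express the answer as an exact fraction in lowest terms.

Total count: 11 + 5 + 11 + 7 + 7 + 8 + 7 + 10 + 10 + 4 = 80.
Total exposure: 10 days.
Conjugate update: add total count to the shape and total exposure to the rate, giving Gamma(104, 27).
Predictive mean over a 4-day window = T·E[λ|data] = 4·104/27 = 416/27.

416/27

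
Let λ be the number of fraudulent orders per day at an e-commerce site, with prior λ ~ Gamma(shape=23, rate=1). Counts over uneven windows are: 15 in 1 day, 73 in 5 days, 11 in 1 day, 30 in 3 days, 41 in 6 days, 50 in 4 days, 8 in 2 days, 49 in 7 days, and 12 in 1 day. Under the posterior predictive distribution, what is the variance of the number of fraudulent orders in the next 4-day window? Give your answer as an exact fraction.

Total count: 15 + 73 + 11 + 30 + 41 + 50 + 8 + 49 + 12 = 289.
Total exposure: 1 + 5 + 1 + 3 + 6 + 4 + 2 + 7 + 1 = 30 days.
Posterior: α' = 23 + 289 = 312, β' = 1 + 30 = 31.
The posterior predictive for a window of length T is Negative Binomial with variance T·α'·(β'+T)/β'² = 4·312·35/961 = 43680/961.

43680/961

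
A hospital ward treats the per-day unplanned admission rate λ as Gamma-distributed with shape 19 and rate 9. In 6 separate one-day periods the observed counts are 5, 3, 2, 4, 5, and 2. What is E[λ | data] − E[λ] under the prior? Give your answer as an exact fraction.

Total count: 5 + 3 + 2 + 4 + 5 + 2 = 21.
Total exposure: 6 days.
The Gamma prior is conjugate for the Poisson rate, so λ | data ~ Gamma(19+21, 9+6) = Gamma(40, 15).
Posterior mean = 40/15 = 8/3; prior mean = 19/9 = 19/9. Difference = 8/3 − 19/9 = 5/9.

5/9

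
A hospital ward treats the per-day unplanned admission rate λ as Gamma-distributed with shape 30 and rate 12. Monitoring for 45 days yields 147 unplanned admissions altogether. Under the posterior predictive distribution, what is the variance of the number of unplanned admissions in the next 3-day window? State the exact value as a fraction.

3540/361

Total count 147 over total exposure 45 days.
By Gamma–Poisson conjugacy, the posterior is Gamma(α + Σx, β + Σt) = Gamma(30 + 147, 12 + 45) = Gamma(177, 57).
The posterior predictive for a window of length T is Negative Binomial with variance T·α'·(β'+T)/β'² = 3·177·60/3249 = 3540/361.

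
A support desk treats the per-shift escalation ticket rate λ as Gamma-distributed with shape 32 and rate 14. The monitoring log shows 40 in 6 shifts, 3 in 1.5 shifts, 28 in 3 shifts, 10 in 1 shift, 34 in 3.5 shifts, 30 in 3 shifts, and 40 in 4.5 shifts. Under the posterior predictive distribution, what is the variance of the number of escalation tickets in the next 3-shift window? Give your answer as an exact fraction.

Total count: 40 + 3 + 28 + 10 + 34 + 30 + 40 = 185.
Total exposure: 6 + 1.5 + 3 + 1 + 3.5 + 3 + 4.5 = 22.5 shifts.
Conjugate update: add total count to the shape and total exposure to the rate, giving Gamma(217, 73/2).
The posterior predictive for a window of length T is Negative Binomial with variance T·α'·(β'+T)/β'² = 3·217·(79/2)/(5329/4) = 102858/5329.

102858/5329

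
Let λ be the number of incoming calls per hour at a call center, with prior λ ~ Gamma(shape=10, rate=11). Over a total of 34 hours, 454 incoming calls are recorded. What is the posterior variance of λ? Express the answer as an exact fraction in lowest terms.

464/2025

Total count 454 over total exposure 34 hours.
Posterior: α' = 10 + 454 = 464, β' = 11 + 34 = 45.
Posterior variance = α'/β'² = 464/2025.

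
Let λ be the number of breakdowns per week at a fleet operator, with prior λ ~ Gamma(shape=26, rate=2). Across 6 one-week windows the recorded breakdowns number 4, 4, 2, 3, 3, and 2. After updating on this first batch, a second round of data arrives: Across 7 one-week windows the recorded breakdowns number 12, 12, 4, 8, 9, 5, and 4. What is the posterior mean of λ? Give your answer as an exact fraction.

Total count: 4 + 4 + 2 + 3 + 3 + 2 = 18.
Total exposure: 6 weeks.
After the first batch: Gamma(26 + 18, 2 + 6) = Gamma(44, 8).
Total count: 12 + 12 + 4 + 8 + 9 + 5 + 4 = 54.
Total exposure: 7 weeks.
After the second batch: Gamma(44 + 54, 8 + 7) = Gamma(98, 15).
Posterior mean = α'/β' = 98/15.

98/15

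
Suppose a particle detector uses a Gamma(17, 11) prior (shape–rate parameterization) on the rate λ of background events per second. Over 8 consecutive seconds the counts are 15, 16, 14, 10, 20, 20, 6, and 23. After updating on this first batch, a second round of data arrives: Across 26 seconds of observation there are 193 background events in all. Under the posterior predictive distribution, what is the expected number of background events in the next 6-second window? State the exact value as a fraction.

Total count: 15 + 16 + 14 + 10 + 20 + 20 + 6 + 23 = 124.
Total exposure: 8 seconds.
After the first batch: Gamma(17 + 124, 11 + 8) = Gamma(141, 19).
Total count 193 over total exposure 26 seconds.
After the second batch: Gamma(141 + 193, 19 + 26) = Gamma(334, 45).
Predictive mean over a 6-second window = T·E[λ|data] = 6·334/45 = 668/15.

668/15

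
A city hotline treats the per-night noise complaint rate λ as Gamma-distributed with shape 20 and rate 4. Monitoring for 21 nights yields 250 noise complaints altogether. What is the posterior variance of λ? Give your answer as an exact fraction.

Total count 250 over total exposure 21 nights.
Conjugate update: add total count to the shape and total exposure to the rate, giving Gamma(270, 25).
Posterior variance = α'/β'² = 270/625 = 54/125.

54/125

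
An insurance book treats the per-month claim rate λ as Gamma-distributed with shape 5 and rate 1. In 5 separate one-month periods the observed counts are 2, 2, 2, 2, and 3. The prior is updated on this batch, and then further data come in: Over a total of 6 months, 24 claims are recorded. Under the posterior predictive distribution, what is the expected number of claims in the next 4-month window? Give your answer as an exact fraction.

Total count: 2 + 2 + 2 + 2 + 3 = 11.
Total exposure: 5 months.
After the first batch: Gamma(5 + 11, 1 + 5) = Gamma(16, 6).
Total count 24 over total exposure 6 months.
After the second batch: Gamma(16 + 24, 6 + 6) = Gamma(40, 12).
Predictive mean over a 4-month window = T·E[λ|data] = 4·40/12 = 40/3.

40/3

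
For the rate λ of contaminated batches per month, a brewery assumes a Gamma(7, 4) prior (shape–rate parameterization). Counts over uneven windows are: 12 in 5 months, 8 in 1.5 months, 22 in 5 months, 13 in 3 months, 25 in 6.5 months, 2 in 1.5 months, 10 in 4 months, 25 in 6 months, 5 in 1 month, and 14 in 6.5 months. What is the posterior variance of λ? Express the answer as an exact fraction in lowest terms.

13/176

Total count: 12 + 8 + 22 + 13 + 25 + 2 + 10 + 25 + 5 + 14 = 136.
Total exposure: 5 + 1.5 + 5 + 3 + 6.5 + 1.5 + 4 + 6 + 1 + 6.5 = 40 months.
Posterior: α' = 7 + 136 = 143, β' = 4 + 40 = 44.
Posterior variance = α'/β'² = 143/1936 = 13/176.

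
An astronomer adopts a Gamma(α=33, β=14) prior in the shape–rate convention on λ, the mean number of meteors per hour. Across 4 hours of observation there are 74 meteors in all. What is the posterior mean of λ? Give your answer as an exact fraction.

107/18

Total count 74 over total exposure 4 hours.
Conjugate update: add total count to the shape and total exposure to the rate, giving Gamma(107, 18).
Posterior mean = α'/β' = 107/18.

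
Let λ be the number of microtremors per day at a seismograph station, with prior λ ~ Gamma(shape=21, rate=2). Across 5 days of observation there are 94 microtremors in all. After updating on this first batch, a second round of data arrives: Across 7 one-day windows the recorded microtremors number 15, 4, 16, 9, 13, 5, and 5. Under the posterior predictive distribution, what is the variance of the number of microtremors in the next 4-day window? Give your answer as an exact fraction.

Total count 94 over total exposure 5 days.
After the first batch: Gamma(21 + 94, 2 + 5) = Gamma(115, 7).
Total count: 15 + 4 + 16 + 9 + 13 + 5 + 5 = 67.
Total exposure: 7 days.
After the second batch: Gamma(115 + 67, 7 + 7) = Gamma(182, 14).
The posterior predictive for a window of length T is Negative Binomial with variance T·α'·(β'+T)/β'² = 4·182·18/196 = 468/7.

468/7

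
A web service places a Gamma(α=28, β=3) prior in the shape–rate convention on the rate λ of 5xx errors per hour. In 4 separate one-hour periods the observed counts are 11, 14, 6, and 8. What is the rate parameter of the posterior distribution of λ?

Total count: 11 + 14 + 6 + 8 = 39.
Total exposure: 4 hours.
Conjugate update: add total count to the shape and total exposure to the rate, giving Gamma(67, 7).

7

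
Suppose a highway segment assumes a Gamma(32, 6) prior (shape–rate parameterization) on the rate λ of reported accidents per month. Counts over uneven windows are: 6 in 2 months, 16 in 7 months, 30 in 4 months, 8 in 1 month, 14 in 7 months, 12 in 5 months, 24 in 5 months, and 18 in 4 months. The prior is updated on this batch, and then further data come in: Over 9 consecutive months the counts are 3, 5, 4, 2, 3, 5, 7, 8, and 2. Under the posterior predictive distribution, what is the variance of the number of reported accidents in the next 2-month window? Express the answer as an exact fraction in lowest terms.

5174/625

Total count: 6 + 16 + 30 + 8 + 14 + 12 + 24 + 18 = 128.
Total exposure: 2 + 7 + 4 + 1 + 7 + 5 + 5 + 4 = 35 months.
After the first batch: Gamma(32 + 128, 6 + 35) = Gamma(160, 41).
Total count: 3 + 5 + 4 + 2 + 3 + 5 + 7 + 8 + 2 = 39.
Total exposure: 9 months.
After the second batch: Gamma(160 + 39, 41 + 9) = Gamma(199, 50).
The posterior predictive for a window of length T is Negative Binomial with variance T·α'·(β'+T)/β'² = 2·199·52/2500 = 5174/625.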